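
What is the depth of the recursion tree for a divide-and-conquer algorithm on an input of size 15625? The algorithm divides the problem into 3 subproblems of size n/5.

For divide and conquer with division factor 5:

Problem sizes at each level:
Level 0: 15625
Level 1: 3125
Level 2: 625
Level 3: 125
Level 4: 25
Level 5: 5
Level 6: 1

The root is level 0 and the size-1 base case is level 6 (the tree spans levels 0 through 6, i.e. 7 levels counting the root), so the depth is the number of divisions: log_5(15625) = 6

The recursion tree depth is log_5(15625) = 6. At each level, the problem size is divided by 5, so it takes 6 divisions to reduce to a base case of size 1. The algorithm makes 3 recursive calls at each level.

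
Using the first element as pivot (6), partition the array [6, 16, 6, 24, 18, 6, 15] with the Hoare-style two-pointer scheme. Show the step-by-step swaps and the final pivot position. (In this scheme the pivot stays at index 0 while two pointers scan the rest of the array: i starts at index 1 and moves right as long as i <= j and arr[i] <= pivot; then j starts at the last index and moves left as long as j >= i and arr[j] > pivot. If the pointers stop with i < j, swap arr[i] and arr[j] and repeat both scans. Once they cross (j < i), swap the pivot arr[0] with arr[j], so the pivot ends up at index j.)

Hoare-style two-pointer partition with pivot = 6:

Initial array: [6, 16, 6, 24, 18, 6, 15]

Pointers start at i = 1, j = 6.
i stops at index 1 (arr[1]=16 > 6), j stops at index 5 (arr[5]=6 <= 6): swap arr[1] and arr[5], array becomes [6, 6, 6, 24, 18, 16, 15]
i ends at 3, j ends at 2: the pointers have crossed (j < i), so scanning stops.

Swap pivot arr[0] with arr[2] to place pivot at position 2: [6, 6, 6, 24, 18, 16, 15]
Pivot position: 2

After partitioning with pivot 6, the array becomes [6, 6, 6, 24, 18, 16, 15]. The pivot is placed at index 2. All elements to the left of the pivot are <= 6, and all elements to the right are > 6.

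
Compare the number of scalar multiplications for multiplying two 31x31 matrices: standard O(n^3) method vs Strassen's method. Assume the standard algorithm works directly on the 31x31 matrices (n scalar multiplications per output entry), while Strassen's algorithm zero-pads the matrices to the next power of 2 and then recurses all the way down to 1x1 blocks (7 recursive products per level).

Matrix multiplication for 31x31 matrices:

Strassen's algorithm requires power-of-2 dimensions. Pad 31x31 to 32x32 (next power of 2).

Standard algorithm: 31^3 = 29791 multiplications
Strassen's algorithm: 7^(log2(32)) = 7^5 = 16807 multiplications
Savings: 29791 - 16807 = 12984 multiplications

Standard: 29791 multiplications (31^3). Strassen: 16807 multiplications (7^5, after padding to 32x32). Strassen reduces 8 recursive multiplications to 7 at each level.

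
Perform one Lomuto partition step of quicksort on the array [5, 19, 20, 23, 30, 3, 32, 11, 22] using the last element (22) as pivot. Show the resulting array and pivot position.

Lomuto partition with pivot = 22:

Initial array: [5, 19, 20, 23, 30, 3, 32, 11, 22]

arr[0]=5 <= 22: swap with position 0, array becomes [5, 19, 20, 23, 30, 3, 32, 11, 22]
arr[1]=19 <= 22: swap with position 1, array becomes [5, 19, 20, 23, 30, 3, 32, 11, 22]
arr[2]=20 <= 22: swap with position 2, array becomes [5, 19, 20, 23, 30, 3, 32, 11, 22]
arr[3]=23 > 22: no swap
arr[4]=30 > 22: no swap
arr[5]=3 <= 22: swap with position 3, array becomes [5, 19, 20, 3, 30, 23, 32, 11, 22]
arr[6]=32 > 22: no swap
arr[7]=11 <= 22: swap with position 4, array becomes [5, 19, 20, 3, 11, 23, 32, 30, 22]

Place pivot at position 5: [5, 19, 20, 3, 11, 22, 32, 30, 23]
Pivot position: 5

After partitioning with pivot 22, the array becomes [5, 19, 20, 3, 11, 22, 32, 30, 23]. The pivot is placed at index 5. All elements to the left of the pivot are <= 22, and all elements to the right are > 22.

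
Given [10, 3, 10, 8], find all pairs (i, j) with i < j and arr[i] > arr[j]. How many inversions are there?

Finding inversions in [10, 3, 10, 8]:

(0, 1): arr[0]=10 > arr[1]=3
(0, 3): arr[0]=10 > arr[3]=8
(2, 3): arr[2]=10 > arr[3]=8

Total inversions: 3

The array has 3 inversion(s): (0,1), (0,3), (2,3). Each pair (i,j) satisfies i < j and arr[i] > arr[j].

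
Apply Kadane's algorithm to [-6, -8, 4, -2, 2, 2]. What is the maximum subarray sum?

Using Kadane's algorithm on [-6, -8, 4, -2, 2, 2]:

Scanning through the array:
Position 1 (value -8): max_ending_here = -8, max_so_far = -6
Position 2 (value 4): max_ending_here = 4, max_so_far = 4
Position 3 (value -2): max_ending_here = 2, max_so_far = 4
Position 4 (value 2): max_ending_here = 4, max_so_far = 4
Position 5 (value 2): max_ending_here = 6, max_so_far = 6

Maximum subarray: [4, -2, 2, 2]
Maximum sum: 6

The maximum subarray is [4, -2, 2, 2] with sum 6. This subarray runs from index 2 to index 5.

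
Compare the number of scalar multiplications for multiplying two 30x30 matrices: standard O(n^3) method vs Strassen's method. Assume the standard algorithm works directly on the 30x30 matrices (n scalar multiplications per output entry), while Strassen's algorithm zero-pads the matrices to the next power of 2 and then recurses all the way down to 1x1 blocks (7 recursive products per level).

Matrix multiplication for 30x30 matrices:

Strassen's algorithm requires power-of-2 dimensions. Pad 30x30 to 32x32 (next power of 2).

Standard algorithm: 30^3 = 27000 multiplications
Strassen's algorithm: 7^(log2(32)) = 7^5 = 16807 multiplications
Savings: 27000 - 16807 = 10193 multiplications

Standard: 27000 multiplications (30^3). Strassen: 16807 multiplications (7^5, after padding to 32x32). Strassen reduces 8 recursive multiplications to 7 at each level.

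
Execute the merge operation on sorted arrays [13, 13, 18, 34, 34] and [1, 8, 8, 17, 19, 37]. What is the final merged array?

Merging process:

Compare 13 vs 1: take 1 from right. Merged: [1]
Compare 13 vs 8: take 8 from right. Merged: [1, 8]
Compare 13 vs 8: take 8 from right. Merged: [1, 8, 8]
Compare 13 vs 17: take 13 from left. Merged: [1, 8, 8, 13]
Compare 13 vs 17: take 13 from left. Merged: [1, 8, 8, 13, 13]
Compare 18 vs 17: take 17 from right. Merged: [1, 8, 8, 13, 13, 17]
Compare 18 vs 19: take 18 from left. Merged: [1, 8, 8, 13, 13, 17, 18]
Compare 34 vs 19: take 19 from right. Merged: [1, 8, 8, 13, 13, 17, 18, 19]
Compare 34 vs 37: take 34 from left. Merged: [1, 8, 8, 13, 13, 17, 18, 19, 34]
Compare 34 vs 37: take 34 from left. Merged: [1, 8, 8, 13, 13, 17, 18, 19, 34, 34]
Append remaining from right: [37]. Merged: [1, 8, 8, 13, 13, 17, 18, 19, 34, 34, 37]

Final merged array: [1, 8, 8, 13, 13, 17, 18, 19, 34, 34, 37]
Total comparisons: 10

The merged array is [1, 8, 8, 13, 13, 17, 18, 19, 34, 34, 37], requiring 10 comparisons. The merge step runs in O(n) time where n is the total number of elements.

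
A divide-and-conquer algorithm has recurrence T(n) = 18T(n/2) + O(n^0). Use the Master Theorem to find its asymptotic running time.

Master Theorem for T(n) = 18T(n/2) + O(n^0):

a = 18, b = 2, c = 0
log_b(a) = log_2(18) = 4.1699

Case 1: c = 0 < log_2(18) = 4.1699
T(n) = O(n^(log_2 18))

For T(n) = 18T(n/2) + O(n^0): log_2(18) = 4.1699. This is Case 1 of the Master Theorem (c < log_b(a), work dominated by leaves), giving O(n^(log_2 18)).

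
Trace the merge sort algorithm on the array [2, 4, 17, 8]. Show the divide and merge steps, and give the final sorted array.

Merge sort trace:

Split: [2, 4, 17, 8] -> [2, 4] and [17, 8]
  Split: [2, 4] -> [2] and [4]
  Merge: [2] + [4] -> [2, 4]
  Split: [17, 8] -> [17] and [8]
  Merge: [17] + [8] -> [8, 17]
Merge: [2, 4] + [8, 17] -> [2, 4, 8, 17]

Final sorted array: [2, 4, 8, 17]

The merge sort proceeds by recursively splitting the array and merging sorted halves.
After all merges, the sorted array is [2, 4, 8, 17].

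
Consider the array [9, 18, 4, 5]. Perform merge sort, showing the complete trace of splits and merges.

Merge sort trace:

Split: [9, 18, 4, 5] -> [9, 18] and [4, 5]
  Split: [9, 18] -> [9] and [18]
  Merge: [9] + [18] -> [9, 18]
  Split: [4, 5] -> [4] and [5]
  Merge: [4] + [5] -> [4, 5]
Merge: [9, 18] + [4, 5] -> [4, 5, 9, 18]

Final sorted array: [4, 5, 9, 18]

The merge sort proceeds by recursively splitting the array and merging sorted halves.
After all merges, the sorted array is [4, 5, 9, 18].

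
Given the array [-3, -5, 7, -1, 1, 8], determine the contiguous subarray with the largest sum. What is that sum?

Using Kadane's algorithm on [-3, -5, 7, -1, 1, 8]:

Scanning through the array:
Position 1 (value -5): max_ending_here = -5, max_so_far = -3
Position 2 (value 7): max_ending_here = 7, max_so_far = 7
Position 3 (value -1): max_ending_here = 6, max_so_far = 7
Position 4 (value 1): max_ending_here = 7, max_so_far = 7
Position 5 (value 8): max_ending_here = 15, max_so_far = 15

Maximum subarray: [7, -1, 1, 8]
Maximum sum: 15

The maximum subarray is [7, -1, 1, 8] with sum 15. This subarray runs from index 2 to index 5.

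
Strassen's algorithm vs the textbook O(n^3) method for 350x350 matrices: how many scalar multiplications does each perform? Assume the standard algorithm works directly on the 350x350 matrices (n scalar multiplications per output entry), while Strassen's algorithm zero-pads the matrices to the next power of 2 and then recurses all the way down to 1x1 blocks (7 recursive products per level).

Matrix multiplication for 350x350 matrices:

Strassen's algorithm requires power-of-2 dimensions. Pad 350x350 to 512x512 (next power of 2).

Standard algorithm: 350^3 = 42875000 multiplications
Strassen's algorithm: 7^(log2(512)) = 7^9 = 40353607 multiplications
Savings: 42875000 - 40353607 = 2521393 multiplications

Standard: 42875000 multiplications (350^3). Strassen: 40353607 multiplications (7^9, after padding to 512x512). Strassen reduces 8 recursive multiplications to 7 at each level.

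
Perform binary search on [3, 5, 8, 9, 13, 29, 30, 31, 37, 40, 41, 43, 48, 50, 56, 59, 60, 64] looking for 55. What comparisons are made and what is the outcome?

Binary search for 55 in [3, 5, 8, 9, 13, 29, 30, 31, 37, 40, 41, 43, 48, 50, 56, 59, 60, 64]:

lo=0, hi=17, mid=8, arr[mid]=37 -> 37 < 55, search right half
lo=9, hi=17, mid=13, arr[mid]=50 -> 50 < 55, search right half
lo=14, hi=17, mid=15, arr[mid]=59 -> 59 > 55, search left half
lo=14, hi=14, mid=14, arr[mid]=56 -> 56 > 55, search left half
lo=14 > hi=13, target 55 not found

Binary search determines that 55 is not in the array after 4 comparisons. The search space was exhausted without finding the target.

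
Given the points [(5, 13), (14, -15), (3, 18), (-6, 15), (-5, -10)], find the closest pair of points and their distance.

Computing all pairwise distances among 5 points:

d((5, 13), (14, -15)) = 29.4109
d((5, 13), (3, 18)) = 5.3852 <-- minimum
d((5, 13), (-6, 15)) = 11.1803
d((5, 13), (-5, -10)) = 25.0799
d((14, -15), (3, 18)) = 34.7851
d((14, -15), (-6, 15)) = 36.0555
d((14, -15), (-5, -10)) = 19.6469
d((3, 18), (-6, 15)) = 9.4868
d((3, 18), (-5, -10)) = 29.1204
d((-6, 15), (-5, -10)) = 25.02

Closest pair: (5, 13) and (3, 18) with distance 5.3852

The closest pair is (5, 13) and (3, 18) with Euclidean distance 5.3852. For 5 points, brute-force pairwise comparison is shown above. For large n, the divide-and-conquer algorithm (sort by x, recurse on halves, check the dividing strip) achieves O(n log n).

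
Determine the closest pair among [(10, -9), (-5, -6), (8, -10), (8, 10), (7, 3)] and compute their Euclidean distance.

Computing all pairwise distances among 5 points:

d((10, -9), (-5, -6)) = 15.2971
d((10, -9), (8, -10)) = 2.2361 <-- minimum
d((10, -9), (8, 10)) = 19.105
d((10, -9), (7, 3)) = 12.3693
d((-5, -6), (8, -10)) = 13.6015
d((-5, -6), (8, 10)) = 20.6155
d((-5, -6), (7, 3)) = 15.0
d((8, -10), (8, 10)) = 20.0
d((8, -10), (7, 3)) = 13.0384
d((8, 10), (7, 3)) = 7.0711

Closest pair: (10, -9) and (8, -10) with distance 2.2361

The closest pair is (10, -9) and (8, -10) with Euclidean distance 2.2361. For 5 points, brute-force pairwise comparison is shown above. For large n, the divide-and-conquer algorithm (sort by x, recurse on halves, check the dividing strip) achieves O(n log n).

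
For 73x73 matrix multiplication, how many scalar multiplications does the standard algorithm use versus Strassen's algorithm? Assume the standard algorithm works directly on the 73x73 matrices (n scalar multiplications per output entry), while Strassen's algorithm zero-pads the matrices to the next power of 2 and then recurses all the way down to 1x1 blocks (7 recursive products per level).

Matrix multiplication for 73x73 matrices:

Strassen's algorithm requires power-of-2 dimensions. Pad 73x73 to 128x128 (next power of 2).

Standard algorithm: 73^3 = 389017 multiplications
Strassen's algorithm: 7^(log2(128)) = 7^7 = 823543 multiplications
Difference: 389017 - 823543 = -434526 (Strassen uses MORE here due to padding overhead — for small or just-over-power-of-2 n, padding can outweigh the per-level savings)

Standard: 389017 multiplications (73^3). Strassen: 823543 multiplications (7^7, after padding to 128x128). Strassen reduces 8 recursive multiplications to 7 at each level.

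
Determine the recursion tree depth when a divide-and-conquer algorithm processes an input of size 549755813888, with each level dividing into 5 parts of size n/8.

For divide and conquer with division factor 8:

Problem sizes at each level:
Level 0: 549755813888
Level 1: 68719476736
Level 2: 8589934592
Level 3: 1073741824
Level 4: 134217728
Level 5: 16777216
Level 6: 2097152
Level 7: 262144
Level 8: 32768
Level 9: 4096
Level 10: 512
Level 11: 64
Level 12: 8
Level 13: 1

The root is level 0 and the size-1 base case is level 13 (the tree spans levels 0 through 13, i.e. 14 levels counting the root), so the depth is the number of divisions: log_8(549755813888) = 13

The recursion tree depth is log_8(549755813888) = 13. At each level, the problem size is divided by 8, so it takes 13 divisions to reduce to a base case of size 1. The algorithm makes 5 recursive calls at each level.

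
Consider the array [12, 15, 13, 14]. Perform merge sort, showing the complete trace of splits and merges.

Merge sort trace:

Split: [12, 15, 13, 14] -> [12, 15] and [13, 14]
  Split: [12, 15] -> [12] and [15]
  Merge: [12] + [15] -> [12, 15]
  Split: [13, 14] -> [13] and [14]
  Merge: [13] + [14] -> [13, 14]
Merge: [12, 15] + [13, 14] -> [12, 13, 14, 15]

Final sorted array: [12, 13, 14, 15]

The merge sort proceeds by recursively splitting the array and merging sorted halves.
After all merges, the sorted array is [12, 13, 14, 15].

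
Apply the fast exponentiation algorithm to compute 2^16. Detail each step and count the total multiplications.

Computing 2^16 by squaring (build up from 2^1; each line after the first costs one multiplication):

2^1 = 2
2^2 = (2^1)^2 = 2^2 = 4
2^4 = (2^2)^2 = 4^2 = 16
2^8 = (2^4)^2 = 16^2 = 256
2^16 = (2^8)^2 = 256^2 = 65536

Result: 65536
Multiplications needed: 4 (4 lines after 2^1)

2^16 = 65536. Using exponentiation by squaring, this requires 4 multiplications. The key idea: if the exponent is even, square the half-power; if odd, multiply by the base once.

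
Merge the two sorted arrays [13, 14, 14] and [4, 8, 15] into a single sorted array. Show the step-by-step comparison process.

Merging process:

Compare 13 vs 4: take 4 from right. Merged: [4]
Compare 13 vs 8: take 8 from right. Merged: [4, 8]
Compare 13 vs 15: take 13 from left. Merged: [4, 8, 13]
Compare 14 vs 15: take 14 from left. Merged: [4, 8, 13, 14]
Compare 14 vs 15: take 14 from left. Merged: [4, 8, 13, 14, 14]
Append remaining from right: [15]. Merged: [4, 8, 13, 14, 14, 15]

Final merged array: [4, 8, 13, 14, 14, 15]
Total comparisons: 5

The merged array is [4, 8, 13, 14, 14, 15], requiring 5 comparisons. The merge step runs in O(n) time where n is the total number of elements.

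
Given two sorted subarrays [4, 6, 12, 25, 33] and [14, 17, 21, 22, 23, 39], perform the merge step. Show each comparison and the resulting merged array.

Merging process:

Compare 4 vs 14: take 4 from left. Merged: [4]
Compare 6 vs 14: take 6 from left. Merged: [4, 6]
Compare 12 vs 14: take 12 from left. Merged: [4, 6, 12]
Compare 25 vs 14: take 14 from right. Merged: [4, 6, 12, 14]
Compare 25 vs 17: take 17 from right. Merged: [4, 6, 12, 14, 17]
Compare 25 vs 21: take 21 from right. Merged: [4, 6, 12, 14, 17, 21]
Compare 25 vs 22: take 22 from right. Merged: [4, 6, 12, 14, 17, 21, 22]
Compare 25 vs 23: take 23 from right. Merged: [4, 6, 12, 14, 17, 21, 22, 23]
Compare 25 vs 39: take 25 from left. Merged: [4, 6, 12, 14, 17, 21, 22, 23, 25]
Compare 33 vs 39: take 33 from left. Merged: [4, 6, 12, 14, 17, 21, 22, 23, 25, 33]
Append remaining from right: [39]. Merged: [4, 6, 12, 14, 17, 21, 22, 23, 25, 33, 39]

Final merged array: [4, 6, 12, 14, 17, 21, 22, 23, 25, 33, 39]
Total comparisons: 10

The merged array is [4, 6, 12, 14, 17, 21, 22, 23, 25, 33, 39], requiring 10 comparisons. The merge step runs in O(n) time where n is the total number of elements.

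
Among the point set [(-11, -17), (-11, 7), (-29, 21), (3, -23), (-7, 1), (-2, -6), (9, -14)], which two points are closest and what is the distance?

Computing all pairwise distances among 7 points:

d((-11, -17), (-11, 7)) = 24.0
d((-11, -17), (-29, 21)) = 42.0476
d((-11, -17), (3, -23)) = 15.2315
d((-11, -17), (-7, 1)) = 18.4391
d((-11, -17), (-2, -6)) = 14.2127
d((-11, -17), (9, -14)) = 20.2237
d((-11, 7), (-29, 21)) = 22.8035
d((-11, 7), (3, -23)) = 33.1059
d((-11, 7), (-7, 1)) = 7.2111 <-- minimum
d((-11, 7), (-2, -6)) = 15.8114
d((-11, 7), (9, -14)) = 29.0
d((-29, 21), (3, -23)) = 54.4059
d((-29, 21), (-7, 1)) = 29.7321
d((-29, 21), (-2, -6)) = 38.1838
d((-29, 21), (9, -14)) = 51.6624
d((3, -23), (-7, 1)) = 26.0
d((3, -23), (-2, -6)) = 17.72
d((3, -23), (9, -14)) = 10.8167
d((-7, 1), (-2, -6)) = 8.6023
d((-7, 1), (9, -14)) = 21.9317
d((-2, -6), (9, -14)) = 13.6015

Closest pair: (-11, 7) and (-7, 1) with distance 7.2111

The closest pair is (-11, 7) and (-7, 1) with Euclidean distance 7.2111. For 7 points, brute-force pairwise comparison is shown above. For large n, the divide-and-conquer algorithm (sort by x, recurse on halves, check the dividing strip) achieves O(n log n).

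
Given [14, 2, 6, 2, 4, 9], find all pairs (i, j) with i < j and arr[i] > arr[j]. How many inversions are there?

Finding inversions in [14, 2, 6, 2, 4, 9]:

(0, 1): arr[0]=14 > arr[1]=2
(0, 2): arr[0]=14 > arr[2]=6
(0, 3): arr[0]=14 > arr[3]=2
(0, 4): arr[0]=14 > arr[4]=4
(0, 5): arr[0]=14 > arr[5]=9
(2, 3): arr[2]=6 > arr[3]=2
(2, 4): arr[2]=6 > arr[4]=4

Total inversions: 7

The array has 7 inversion(s): (0,1), (0,2), (0,3), (0,4), (0,5), (2,3), (2,4). Each pair (i,j) satisfies i < j and arr[i] > arr[j].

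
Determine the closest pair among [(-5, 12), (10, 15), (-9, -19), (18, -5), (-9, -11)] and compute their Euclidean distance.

Computing all pairwise distances among 5 points:

d((-5, 12), (10, 15)) = 15.2971
d((-5, 12), (-9, -19)) = 31.257
d((-5, 12), (18, -5)) = 28.6007
d((-5, 12), (-9, -11)) = 23.3452
d((10, 15), (-9, -19)) = 38.9487
d((10, 15), (18, -5)) = 21.5407
d((10, 15), (-9, -11)) = 32.2025
d((-9, -19), (18, -5)) = 30.4138
d((-9, -19), (-9, -11)) = 8.0 <-- minimum
d((18, -5), (-9, -11)) = 27.6586

Closest pair: (-9, -19) and (-9, -11) with distance 8.0

The closest pair is (-9, -19) and (-9, -11) with Euclidean distance 8.0. For 5 points, brute-force pairwise comparison is shown above. For large n, the divide-and-conquer algorithm (sort by x, recurse on halves, check the dividing strip) achieves O(n log n).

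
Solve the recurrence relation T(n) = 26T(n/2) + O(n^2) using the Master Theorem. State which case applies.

Master Theorem for T(n) = 26T(n/2) + O(n^2):

a = 26, b = 2, c = 2
log_b(a) = log_2(26) = 4.7004

Case 1: c = 2 < log_2(26) = 4.7004
T(n) = O(n^(log_2 26))

For T(n) = 26T(n/2) + O(n^2): log_2(26) = 4.7004. This is Case 1 of the Master Theorem (c < log_b(a), work dominated by leaves), giving O(n^(log_2 26)).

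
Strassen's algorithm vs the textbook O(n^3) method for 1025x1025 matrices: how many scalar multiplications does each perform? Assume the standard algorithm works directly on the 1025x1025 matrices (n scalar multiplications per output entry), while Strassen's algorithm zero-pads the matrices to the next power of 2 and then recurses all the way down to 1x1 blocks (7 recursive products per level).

Matrix multiplication for 1025x1025 matrices:

Strassen's algorithm requires power-of-2 dimensions. Pad 1025x1025 to 2048x2048 (next power of 2).

Standard algorithm: 1025^3 = 1076890625 multiplications
Strassen's algorithm: 7^(log2(2048)) = 7^11 = 1977326743 multiplications
Difference: 1076890625 - 1977326743 = -900436118 (Strassen uses MORE here due to padding overhead — for small or just-over-power-of-2 n, padding can outweigh the per-level savings)

Standard: 1076890625 multiplications (1025^3). Strassen: 1977326743 multiplications (7^11, after padding to 2048x2048). Strassen reduces 8 recursive multiplications to 7 at each level.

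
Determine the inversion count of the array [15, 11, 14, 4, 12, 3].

Finding inversions in [15, 11, 14, 4, 12, 3]:

(0, 1): arr[0]=15 > arr[1]=11
(0, 2): arr[0]=15 > arr[2]=14
(0, 3): arr[0]=15 > arr[3]=4
(0, 4): arr[0]=15 > arr[4]=12
(0, 5): arr[0]=15 > arr[5]=3
(1, 3): arr[1]=11 > arr[3]=4
(1, 5): arr[1]=11 > arr[5]=3
(2, 3): arr[2]=14 > arr[3]=4
(2, 4): arr[2]=14 > arr[4]=12
(2, 5): arr[2]=14 > arr[5]=3
(3, 5): arr[3]=4 > arr[5]=3
(4, 5): arr[4]=12 > arr[5]=3

Total inversions: 12

The array has 12 inversion(s): (0,1), (0,2), (0,3), (0,4), (0,5), (1,3), (1,5), (2,3), (2,4), (2,5), (3,5), (4,5). Each pair (i,j) satisfies i < j and arr[i] > arr[j].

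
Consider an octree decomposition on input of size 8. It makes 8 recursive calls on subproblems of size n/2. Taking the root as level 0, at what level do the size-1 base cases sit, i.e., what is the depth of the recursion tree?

For divide and conquer with division factor 2:

Problem sizes at each level:
Level 0: 8
Level 1: 4
Level 2: 2
Level 3: 1

The root is level 0 and the size-1 base case is level 3 (the tree spans levels 0 through 3, i.e. 4 levels counting the root), so the depth is the number of divisions: log_2(8) = 3

The recursion tree depth is log_2(8) = 3. At each level, the problem size is divided by 2, so it takes 3 divisions to reduce to a base case of size 1. The algorithm makes 8 recursive calls at each level.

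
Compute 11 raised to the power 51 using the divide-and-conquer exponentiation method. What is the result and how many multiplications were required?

Computing 11^51 by squaring (build up from 11^1; each line after the first costs one multiplication):

11^1 = 11
11^2 = (11^1)^2 = 11^2 = 121
11^3 = 11 * 11^2 = 11 * 121 = 1331
11^6 = (11^3)^2 = 1331^2 = 1771561
11^12 = (11^6)^2 = 1771561^2 = 3138428376721
11^24 = (11^12)^2 = 3138428376721^2 = 9849732675807611094711841
11^25 = 11 * 11^24 = 11 * 9849732675807611094711841 = 108347059433883722041830251
11^50 = (11^25)^2 = 108347059433883722041830251^2 = 11739085287969531650666649599035831993898213898723001
11^51 = 11 * 11^50 = 11 * 11739085287969531650666649599035831993898213898723001 = 129129938167664848157333145589394151932880352885953011

Result: 129129938167664848157333145589394151932880352885953011
Multiplications needed: 8 (8 lines after 11^1)

11^51 = 129129938167664848157333145589394151932880352885953011. Using exponentiation by squaring, this requires 8 multiplications. The key idea: if the exponent is even, square the half-power; if odd, multiply by the base once.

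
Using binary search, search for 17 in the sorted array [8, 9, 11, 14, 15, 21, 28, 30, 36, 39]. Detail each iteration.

Binary search for 17 in [8, 9, 11, 14, 15, 21, 28, 30, 36, 39]:

lo=0, hi=9, mid=4, arr[mid]=15 -> 15 < 17, search right half
lo=5, hi=9, mid=7, arr[mid]=30 -> 30 > 17, search left half
lo=5, hi=6, mid=5, arr[mid]=21 -> 21 > 17, search left half
lo=5 > hi=4, target 17 not found

Binary search determines that 17 is not in the array after 3 comparisons. The search space was exhausted without finding the target.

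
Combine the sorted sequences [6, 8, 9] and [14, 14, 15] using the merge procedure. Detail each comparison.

Merging process:

Compare 6 vs 14: take 6 from left. Merged: [6]
Compare 8 vs 14: take 8 from left. Merged: [6, 8]
Compare 9 vs 14: take 9 from left. Merged: [6, 8, 9]
Append remaining from right: [14, 14, 15]. Merged: [6, 8, 9, 14, 14, 15]

Final merged array: [6, 8, 9, 14, 14, 15]
Total comparisons: 3

The merged array is [6, 8, 9, 14, 14, 15], requiring 3 comparisons. The merge step runs in O(n) time where n is the total number of elements.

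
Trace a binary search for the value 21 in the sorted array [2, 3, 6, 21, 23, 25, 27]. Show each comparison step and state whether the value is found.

Binary search for 21 in [2, 3, 6, 21, 23, 25, 27]:

lo=0, hi=6, mid=3, arr[mid]=21 -> Found target at index 3!

Binary search finds 21 at index 3 after 1 comparisons. The search repeatedly halves the search space by comparing with the middle element.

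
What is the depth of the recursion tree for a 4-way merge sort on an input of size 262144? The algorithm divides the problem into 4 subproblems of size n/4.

For divide and conquer with division factor 4:

Problem sizes at each level:
Level 0: 262144
Level 1: 65536
Level 2: 16384
Level 3: 4096
Level 4: 1024
Level 5: 256
Level 6: 64
Level 7: 16
Level 8: 4
Level 9: 1

The root is level 0 and the size-1 base case is level 9 (the tree spans levels 0 through 9, i.e. 10 levels counting the root), so the depth is the number of divisions: log_4(262144) = 9

The recursion tree depth is log_4(262144) = 9. At each level, the problem size is divided by 4, so it takes 9 divisions to reduce to a base case of size 1. The algorithm makes 4 recursive calls at each level.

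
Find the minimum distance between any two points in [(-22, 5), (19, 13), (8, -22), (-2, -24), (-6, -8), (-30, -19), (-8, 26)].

Computing all pairwise distances among 7 points:

d((-22, 5), (19, 13)) = 41.7732
d((-22, 5), (8, -22)) = 40.3609
d((-22, 5), (-2, -24)) = 35.2278
d((-22, 5), (-6, -8)) = 20.6155
d((-22, 5), (-30, -19)) = 25.2982
d((-22, 5), (-8, 26)) = 25.2389
d((19, 13), (8, -22)) = 36.6879
d((19, 13), (-2, -24)) = 42.5441
d((19, 13), (-6, -8)) = 32.6497
d((19, 13), (-30, -19)) = 58.5235
d((19, 13), (-8, 26)) = 29.9666
d((8, -22), (-2, -24)) = 10.198 <-- minimum
d((8, -22), (-6, -8)) = 19.799
d((8, -22), (-30, -19)) = 38.1182
d((8, -22), (-8, 26)) = 50.5964
d((-2, -24), (-6, -8)) = 16.4924
d((-2, -24), (-30, -19)) = 28.4429
d((-2, -24), (-8, 26)) = 50.3587
d((-6, -8), (-30, -19)) = 26.4008
d((-6, -8), (-8, 26)) = 34.0588
d((-30, -19), (-8, 26)) = 50.0899

Closest pair: (8, -22) and (-2, -24) with distance 10.198

The closest pair is (8, -22) and (-2, -24) with Euclidean distance 10.198. For 7 points, brute-force pairwise comparison is shown above. For large n, the divide-and-conquer algorithm (sort by x, recurse on halves, check the dividing strip) achieves O(n log n).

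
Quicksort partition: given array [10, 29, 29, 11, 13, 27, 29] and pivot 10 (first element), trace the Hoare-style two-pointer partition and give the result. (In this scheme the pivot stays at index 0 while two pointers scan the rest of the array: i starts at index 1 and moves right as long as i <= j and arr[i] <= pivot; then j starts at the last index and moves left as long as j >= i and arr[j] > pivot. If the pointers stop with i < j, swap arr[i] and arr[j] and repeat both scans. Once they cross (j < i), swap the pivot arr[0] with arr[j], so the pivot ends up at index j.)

Hoare-style two-pointer partition with pivot = 10:

Initial array: [10, 29, 29, 11, 13, 27, 29]

Pointers start at i = 1, j = 6.
i ends at 1, j ends at 0: the pointers have crossed (j < i), so scanning stops.

j = 0, so swapping arr[0] with arr[j] leaves the pivot at position 0: [10, 29, 29, 11, 13, 27, 29]
Pivot position: 0

After partitioning with pivot 10, the array becomes [10, 29, 29, 11, 13, 27, 29]. The pivot is placed at index 0. All elements to the left of the pivot are <= 10, and all elements to the right are > 10.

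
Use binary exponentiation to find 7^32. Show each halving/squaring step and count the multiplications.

Computing 7^32 by squaring (build up from 7^1; each line after the first costs one multiplication):

7^1 = 7
7^2 = (7^1)^2 = 7^2 = 49
7^4 = (7^2)^2 = 49^2 = 2401
7^8 = (7^4)^2 = 2401^2 = 5764801
7^16 = (7^8)^2 = 5764801^2 = 33232930569601
7^32 = (7^16)^2 = 33232930569601^2 = 1104427674243920646305299201

Result: 1104427674243920646305299201
Multiplications needed: 5 (5 lines after 7^1)

7^32 = 1104427674243920646305299201. Using exponentiation by squaring, this requires 5 multiplications. The key idea: if the exponent is even, square the half-power; if odd, multiply by the base once.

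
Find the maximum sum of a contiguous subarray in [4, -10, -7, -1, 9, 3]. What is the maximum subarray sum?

Using Kadane's algorithm on [4, -10, -7, -1, 9, 3]:

Scanning through the array:
Position 1 (value -10): max_ending_here = -6, max_so_far = 4
Position 2 (value -7): max_ending_here = -7, max_so_far = 4
Position 3 (value -1): max_ending_here = -1, max_so_far = 4
Position 4 (value 9): max_ending_here = 9, max_so_far = 9
Position 5 (value 3): max_ending_here = 12, max_so_far = 12

Maximum subarray: [9, 3]
Maximum sum: 12

The maximum subarray is [9, 3] with sum 12. This subarray runs from index 4 to index 5.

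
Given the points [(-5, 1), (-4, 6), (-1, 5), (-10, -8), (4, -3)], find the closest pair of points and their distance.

Computing all pairwise distances among 5 points:

d((-5, 1), (-4, 6)) = 5.099
d((-5, 1), (-1, 5)) = 5.6569
d((-5, 1), (-10, -8)) = 10.2956
d((-5, 1), (4, -3)) = 9.8489
d((-4, 6), (-1, 5)) = 3.1623 <-- minimum
d((-4, 6), (-10, -8)) = 15.2315
d((-4, 6), (4, -3)) = 12.0416
d((-1, 5), (-10, -8)) = 15.8114
d((-1, 5), (4, -3)) = 9.434
d((-10, -8), (4, -3)) = 14.8661

Closest pair: (-4, 6) and (-1, 5) with distance 3.1623

The closest pair is (-4, 6) and (-1, 5) with Euclidean distance 3.1623. For 5 points, brute-force pairwise comparison is shown above. For large n, the divide-and-conquer algorithm (sort by x, recurse on halves, check the dividing strip) achieves O(n log n).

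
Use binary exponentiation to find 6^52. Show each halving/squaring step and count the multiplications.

Computing 6^52 by squaring (build up from 6^1; each line after the first costs one multiplication):

6^1 = 6
6^2 = (6^1)^2 = 6^2 = 36
6^3 = 6 * 6^2 = 6 * 36 = 216
6^6 = (6^3)^2 = 216^2 = 46656
6^12 = (6^6)^2 = 46656^2 = 2176782336
6^13 = 6 * 6^12 = 6 * 2176782336 = 13060694016
6^26 = (6^13)^2 = 13060694016^2 = 170581728179578208256
6^52 = (6^26)^2 = 170581728179578208256^2 = 29098125988731506183153025616435306561536

Result: 29098125988731506183153025616435306561536
Multiplications needed: 7 (7 lines after 6^1)

6^52 = 29098125988731506183153025616435306561536. Using exponentiation by squaring, this requires 7 multiplications. The key idea: if the exponent is even, square the half-power; if odd, multiply by the base once.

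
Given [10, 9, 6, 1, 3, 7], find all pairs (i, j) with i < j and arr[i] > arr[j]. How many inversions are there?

Finding inversions in [10, 9, 6, 1, 3, 7]:

(0, 1): arr[0]=10 > arr[1]=9
(0, 2): arr[0]=10 > arr[2]=6
(0, 3): arr[0]=10 > arr[3]=1
(0, 4): arr[0]=10 > arr[4]=3
(0, 5): arr[0]=10 > arr[5]=7
(1, 2): arr[1]=9 > arr[2]=6
(1, 3): arr[1]=9 > arr[3]=1
(1, 4): arr[1]=9 > arr[4]=3
(1, 5): arr[1]=9 > arr[5]=7
(2, 3): arr[2]=6 > arr[3]=1
(2, 4): arr[2]=6 > arr[4]=3

Total inversions: 11

The array has 11 inversion(s): (0,1), (0,2), (0,3), (0,4), (0,5), (1,2), (1,3), (1,4), (1,5), (2,3), (2,4). Each pair (i,j) satisfies i < j and arr[i] > arr[j].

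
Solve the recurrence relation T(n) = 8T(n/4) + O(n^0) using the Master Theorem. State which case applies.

Master Theorem for T(n) = 8T(n/4) + O(n^0):

a = 8, b = 4, c = 0
log_b(a) = log_4(8) = 1.5000

Case 1: c = 0 < log_4(8) = 1.5000
T(n) = O(n^(log_4 8))

For T(n) = 8T(n/4) + O(n^0): log_4(8) = 1.5000. This is Case 1 of the Master Theorem (c < log_b(a), work dominated by leaves), giving O(n^(log_4 8)).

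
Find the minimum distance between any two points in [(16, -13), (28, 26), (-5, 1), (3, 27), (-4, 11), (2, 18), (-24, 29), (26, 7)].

Computing all pairwise distances among 8 points:

d((16, -13), (28, 26)) = 40.8044
d((16, -13), (-5, 1)) = 25.2389
d((16, -13), (3, 27)) = 42.0595
d((16, -13), (-4, 11)) = 31.241
d((16, -13), (2, 18)) = 34.0147
d((16, -13), (-24, 29)) = 58.0
d((16, -13), (26, 7)) = 22.3607
d((28, 26), (-5, 1)) = 41.4005
d((28, 26), (3, 27)) = 25.02
d((28, 26), (-4, 11)) = 35.3412
d((28, 26), (2, 18)) = 27.2029
d((28, 26), (-24, 29)) = 52.0865
d((28, 26), (26, 7)) = 19.105
d((-5, 1), (3, 27)) = 27.2029
d((-5, 1), (-4, 11)) = 10.0499
d((-5, 1), (2, 18)) = 18.3848
d((-5, 1), (-24, 29)) = 33.8378
d((-5, 1), (26, 7)) = 31.5753
d((3, 27), (-4, 11)) = 17.4642
d((3, 27), (2, 18)) = 9.0554 <-- minimum
d((3, 27), (-24, 29)) = 27.074
d((3, 27), (26, 7)) = 30.4795
d((-4, 11), (2, 18)) = 9.2195
d((-4, 11), (-24, 29)) = 26.9072
d((-4, 11), (26, 7)) = 30.2655
d((2, 18), (-24, 29)) = 28.2312
d((2, 18), (26, 7)) = 26.4008
d((-24, 29), (26, 7)) = 54.626

Closest pair: (3, 27) and (2, 18) with distance 9.0554

The closest pair is (3, 27) and (2, 18) with Euclidean distance 9.0554. For 8 points, brute-force pairwise comparison is shown above. For large n, the divide-and-conquer algorithm (sort by x, recurse on halves, check the dividing strip) achieves O(n log n).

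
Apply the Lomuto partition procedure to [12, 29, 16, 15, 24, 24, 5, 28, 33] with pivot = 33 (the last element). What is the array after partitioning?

Lomuto partition with pivot = 33:

Initial array: [12, 29, 16, 15, 24, 24, 5, 28, 33]

arr[0]=12 <= 33: swap with position 0, array becomes [12, 29, 16, 15, 24, 24, 5, 28, 33]
arr[1]=29 <= 33: swap with position 1, array becomes [12, 29, 16, 15, 24, 24, 5, 28, 33]
arr[2]=16 <= 33: swap with position 2, array becomes [12, 29, 16, 15, 24, 24, 5, 28, 33]
arr[3]=15 <= 33: swap with position 3, array becomes [12, 29, 16, 15, 24, 24, 5, 28, 33]
arr[4]=24 <= 33: swap with position 4, array becomes [12, 29, 16, 15, 24, 24, 5, 28, 33]
arr[5]=24 <= 33: swap with position 5, array becomes [12, 29, 16, 15, 24, 24, 5, 28, 33]
arr[6]=5 <= 33: swap with position 6, array becomes [12, 29, 16, 15, 24, 24, 5, 28, 33]
arr[7]=28 <= 33: swap with position 7, array becomes [12, 29, 16, 15, 24, 24, 5, 28, 33]

Place pivot at position 8: [12, 29, 16, 15, 24, 24, 5, 28, 33]
Pivot position: 8

After partitioning with pivot 33, the array becomes [12, 29, 16, 15, 24, 24, 5, 28, 33]. The pivot is placed at index 8. All elements to the left of the pivot are <= 33, and all elements to the right are > 33.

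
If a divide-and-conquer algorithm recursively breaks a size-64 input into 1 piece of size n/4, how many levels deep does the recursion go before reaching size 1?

For divide and conquer with division factor 4:

Problem sizes at each level:
Level 0: 64
Level 1: 16
Level 2: 4
Level 3: 1

The root is level 0 and the size-1 base case is level 3 (the tree spans levels 0 through 3, i.e. 4 levels counting the root), so the depth is the number of divisions: log_4(64) = 3

The recursion tree depth is log_4(64) = 3. At each level, the problem size is divided by 4, so it takes 3 divisions to reduce to a base case of size 1. The algorithm makes 1 recursive call at each level.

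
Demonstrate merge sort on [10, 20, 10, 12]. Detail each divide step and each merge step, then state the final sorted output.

Merge sort trace:

Split: [10, 20, 10, 12] -> [10, 20] and [10, 12]
  Split: [10, 20] -> [10] and [20]
  Merge: [10] + [20] -> [10, 20]
  Split: [10, 12] -> [10] and [12]
  Merge: [10] + [12] -> [10, 12]
Merge: [10, 20] + [10, 12] -> [10, 10, 12, 20]

Final sorted array: [10, 10, 12, 20]

The merge sort proceeds by recursively splitting the array and merging sorted halves.
After all merges, the sorted array is [10, 10, 12, 20].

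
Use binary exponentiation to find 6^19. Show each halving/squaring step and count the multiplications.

Computing 6^19 by squaring (build up from 6^1; each line after the first costs one multiplication):

6^1 = 6
6^2 = (6^1)^2 = 6^2 = 36
6^4 = (6^2)^2 = 36^2 = 1296
6^8 = (6^4)^2 = 1296^2 = 1679616
6^9 = 6 * 6^8 = 6 * 1679616 = 10077696
6^18 = (6^9)^2 = 10077696^2 = 101559956668416
6^19 = 6 * 6^18 = 6 * 101559956668416 = 609359740010496

Result: 609359740010496
Multiplications needed: 6 (6 lines after 6^1)

6^19 = 609359740010496. Using exponentiation by squaring, this requires 6 multiplications. The key idea: if the exponent is even, square the half-power; if odd, multiply by the base once.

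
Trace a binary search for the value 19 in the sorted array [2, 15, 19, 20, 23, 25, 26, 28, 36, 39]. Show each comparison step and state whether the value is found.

Binary search for 19 in [2, 15, 19, 20, 23, 25, 26, 28, 36, 39]:

lo=0, hi=9, mid=4, arr[mid]=23 -> 23 > 19, search left half
lo=0, hi=3, mid=1, arr[mid]=15 -> 15 < 19, search right half
lo=2, hi=3, mid=2, arr[mid]=19 -> Found target at index 2!

Binary search finds 19 at index 2 after 3 comparisons. The search repeatedly halves the search space by comparing with the middle element.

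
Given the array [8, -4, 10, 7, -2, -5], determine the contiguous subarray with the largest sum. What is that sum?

Using Kadane's algorithm on [8, -4, 10, 7, -2, -5]:

Scanning through the array:
Position 1 (value -4): max_ending_here = 4, max_so_far = 8
Position 2 (value 10): max_ending_here = 14, max_so_far = 14
Position 3 (value 7): max_ending_here = 21, max_so_far = 21
Position 4 (value -2): max_ending_here = 19, max_so_far = 21
Position 5 (value -5): max_ending_here = 14, max_so_far = 21

Maximum subarray: [8, -4, 10, 7]
Maximum sum: 21

The maximum subarray is [8, -4, 10, 7] with sum 21. This subarray runs from index 0 to index 3.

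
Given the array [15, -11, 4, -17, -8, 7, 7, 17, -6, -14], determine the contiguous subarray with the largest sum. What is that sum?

Using Kadane's algorithm on [15, -11, 4, -17, -8, 7, 7, 17, -6, -14]:

Scanning through the array:
Position 1 (value -11): max_ending_here = 4, max_so_far = 15
Position 2 (value 4): max_ending_here = 8, max_so_far = 15
Position 3 (value -17): max_ending_here = -9, max_so_far = 15
Position 4 (value -8): max_ending_here = -8, max_so_far = 15
Position 5 (value 7): max_ending_here = 7, max_so_far = 15
Position 6 (value 7): max_ending_here = 14, max_so_far = 15
Position 7 (value 17): max_ending_here = 31, max_so_far = 31
Position 8 (value -6): max_ending_here = 25, max_so_far = 31
Position 9 (value -14): max_ending_here = 11, max_so_far = 31

Maximum subarray: [7, 7, 17]
Maximum sum: 31

The maximum subarray is [7, 7, 17] with sum 31. This subarray runs from index 5 to index 7.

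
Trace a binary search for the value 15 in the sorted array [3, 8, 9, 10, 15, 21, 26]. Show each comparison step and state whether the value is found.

Binary search for 15 in [3, 8, 9, 10, 15, 21, 26]:

lo=0, hi=6, mid=3, arr[mid]=10 -> 10 < 15, search right half
lo=4, hi=6, mid=5, arr[mid]=21 -> 21 > 15, search left half
lo=4, hi=4, mid=4, arr[mid]=15 -> Found target at index 4!

Binary search finds 15 at index 4 after 3 comparisons. The search repeatedly halves the search space by comparing with the middle element.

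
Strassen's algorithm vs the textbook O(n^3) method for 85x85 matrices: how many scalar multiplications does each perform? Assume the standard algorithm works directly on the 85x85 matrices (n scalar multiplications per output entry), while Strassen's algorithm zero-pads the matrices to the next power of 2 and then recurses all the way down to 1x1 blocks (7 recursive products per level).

Matrix multiplication for 85x85 matrices:

Strassen's algorithm requires power-of-2 dimensions. Pad 85x85 to 128x128 (next power of 2).

Standard algorithm: 85^3 = 614125 multiplications
Strassen's algorithm: 7^(log2(128)) = 7^7 = 823543 multiplications
Difference: 614125 - 823543 = -209418 (Strassen uses MORE here due to padding overhead — for small or just-over-power-of-2 n, padding can outweigh the per-level savings)

Standard: 614125 multiplications (85^3). Strassen: 823543 multiplications (7^7, after padding to 128x128). Strassen reduces 8 recursive multiplications to 7 at each level.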